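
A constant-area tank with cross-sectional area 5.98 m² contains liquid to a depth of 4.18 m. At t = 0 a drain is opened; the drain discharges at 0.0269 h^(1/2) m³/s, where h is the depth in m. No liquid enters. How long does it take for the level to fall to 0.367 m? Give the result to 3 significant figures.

640 s

A dh/dt = −Q_out = −0.0269 √h.
Separate and integrate: 2(√h − √h₀) = −(0.0269/A) t.
t = 2A(√h₀ − √h)/0.0269 = 2·5.98·(√4.18 − √0.367)/0.0269
  = 11.960 × (2.0445 − 0.60581) / 0.0269 = 639.66 s.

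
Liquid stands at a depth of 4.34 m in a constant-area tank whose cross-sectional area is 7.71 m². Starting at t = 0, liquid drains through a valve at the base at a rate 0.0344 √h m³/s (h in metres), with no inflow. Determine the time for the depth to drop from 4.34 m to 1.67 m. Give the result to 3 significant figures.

355 s

Accumulation of liquid (constant cross-section A): A dh/dt = −0.0344 √h.
∫ h^(−1/2) dh = −(0.0344/A) ∫ dt, giving 2√h = 2√h₀ − (0.0344/A) t.
t = 2A(√h₀ − √h)/0.0344 = 2·7.71·(√4.34 − √1.67)/0.0344
  = 15.420 × (2.0833 − 1.2923) / 0.0344 = 354.56 s.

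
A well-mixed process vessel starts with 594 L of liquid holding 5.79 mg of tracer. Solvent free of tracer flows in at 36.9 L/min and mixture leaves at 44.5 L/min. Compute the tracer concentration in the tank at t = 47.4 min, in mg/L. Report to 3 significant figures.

0.000105 mg/L

Let m(t) be the amount of tracer. Volume: V(t) = V₀ + (Q_in − Q_out) t = 594 − 7.6000 t; V(47.4) = 233.76 L.
No tracer enters, so dm/dt = −Q_out · (m/V).
Separate: dm/m = −Q_out dt/V(t) ⇒ ln(m/m₀) = −(Q_out/(Q_in−Q_out)) ln(V/V₀).
m = m₀ (V₀/V)^(Q_out/(Q_in−Q_out)) = 5.79 × (594/233.76)^(-5.8553) = 0.024615 mg.
C = m/V = 0.024615/233.76 = 0.00010530 mg/L.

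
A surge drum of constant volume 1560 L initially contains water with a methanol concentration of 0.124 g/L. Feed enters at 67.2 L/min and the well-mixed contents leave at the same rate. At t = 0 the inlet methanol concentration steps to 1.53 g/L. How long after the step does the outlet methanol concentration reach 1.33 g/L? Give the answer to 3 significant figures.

Unsteady species balance (constant V, well mixed): V dC/dt = Q(C_in − C), so τ = V/Q = 23.214 min.
C(t) = C_in + (C₀ − C_in) e^(−t/τ). Set C = 1.33 and solve for t:
e^(−t/τ) = (C − C_in)/(C₀ − C_in) = (1.33 − 1.53)/(0.124 − 1.53) = 0.14225
t = −τ ln(…) = 23.214 × 1.9502 = 45.272 min.

45.3 min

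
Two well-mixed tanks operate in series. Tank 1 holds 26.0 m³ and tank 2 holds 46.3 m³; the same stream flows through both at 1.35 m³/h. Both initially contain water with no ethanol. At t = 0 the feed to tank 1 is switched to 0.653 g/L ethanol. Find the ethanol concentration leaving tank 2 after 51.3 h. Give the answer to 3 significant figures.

0.378 g/L

Species balance on tank i: dCᵢ/dt = (Cᵢ₋₁ − Cᵢ)/τᵢ with τᵢ = Vᵢ/Q.
τ₁ = 26.0/1.35 = 19.259 h; τ₂ = 46.3/1.35 = 34.296 h.
Tank 1: C₁ = C_in(1 − e^(−t/τ₁)). Tank 2 (τ₁ ≠ τ₂): C₂ = C_in[1 − (τ₁ e^(−t/τ₁) − τ₂ e^(−t/τ₂))/(τ₁ − τ₂)].
At t = 51.3: e^(−t/τ₁) = 0.069693, e^(−t/τ₂) = 0.22407.
C₂ = 0.653·[1 − (19.259·0.069693 − 34.296·0.22407)/(-15.037)] = 0.653·0.57820 = 0.37757 g/L.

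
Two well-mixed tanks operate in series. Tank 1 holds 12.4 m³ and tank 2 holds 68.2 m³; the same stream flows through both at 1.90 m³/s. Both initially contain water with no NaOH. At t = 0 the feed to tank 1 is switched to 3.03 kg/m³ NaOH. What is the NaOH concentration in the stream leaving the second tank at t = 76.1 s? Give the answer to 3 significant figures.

2.59 kg/m³

Time constants: τᵢ = Vᵢ/Q for each well-mixed tank.
τ₁ = 12.4/1.90 = 6.5263 s; τ₂ = 68.2/1.90 = 35.895 s.
Solving the cascade with C₁(0)=C₂(0)=0 gives C₂(t) = C_in[1 − (τ₁ e^(−t/τ₁) − τ₂ e^(−t/τ₂))/(τ₁ − τ₂)].
At t = 76.1: e^(−t/τ₁) = 8.6281e-06, e^(−t/τ₂) = 0.12002.
C₂ = 3.03·[1 − (6.5263·8.6281e-06 − 35.895·0.12002)/(-29.368)] = 3.03·0.85331 = 2.5855 kg/m³.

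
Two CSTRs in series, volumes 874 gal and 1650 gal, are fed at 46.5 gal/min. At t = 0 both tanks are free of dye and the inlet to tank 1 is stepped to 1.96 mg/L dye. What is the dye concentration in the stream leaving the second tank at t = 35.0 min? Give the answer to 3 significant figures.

Each tank obeys Vᵢ dCᵢ/dt = Q(Cᵢ₋₁ − Cᵢ), so τᵢ = Vᵢ/Q.
τ₁ = 874/46.5 = 18.796 min; τ₂ = 1650/46.5 = 35.484 min.
Tank 1: C₁ = C_in(1 − e^(−t/τ₁)). Tank 2 (τ₁ ≠ τ₂): C₂ = C_in[1 − (τ₁ e^(−t/τ₁) − τ₂ e^(−t/τ₂))/(τ₁ − τ₂)].
At t = 35.0: e^(−t/τ₁) = 0.15534, e^(−t/τ₂) = 0.37293.
C₂ = 1.96·[1 − (18.796·0.15534 − 35.484·0.37293)/(-16.688)] = 1.96·0.38200 = 0.74872 mg/L.

0.749 mg/L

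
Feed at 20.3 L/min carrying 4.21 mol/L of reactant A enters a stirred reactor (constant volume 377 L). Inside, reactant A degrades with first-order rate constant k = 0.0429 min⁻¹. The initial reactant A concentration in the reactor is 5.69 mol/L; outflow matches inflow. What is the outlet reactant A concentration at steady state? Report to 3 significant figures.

2.34 mol/L

Species balance: V dC/dt = Q C_in − Q C − k V C.
At steady state: 0 = Q C_in − (Q + kV) C_ss, so C_ss = Q C_in/(Q + kV).
C_ss = 20.3·4.21/(20.3 + 0.0429·377) = 85.463/36.473 = 2.3432 mol/L.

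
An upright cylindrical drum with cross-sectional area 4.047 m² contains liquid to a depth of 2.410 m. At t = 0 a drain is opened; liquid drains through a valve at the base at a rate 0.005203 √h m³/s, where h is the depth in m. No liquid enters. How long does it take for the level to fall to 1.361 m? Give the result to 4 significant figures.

600.2 s

A dh/dt = −Q_out = −0.005203 √h.
Separate and integrate: 2(√h − √h₀) = −(0.005203/A) t.
t = 2A(√h₀ − √h)/0.005203 = 2·4.047·(√2.410 − √1.361)/0.005203
  = 8.09400 × (1.55242 − 1.16662) / 0.005203 = 600.164 s.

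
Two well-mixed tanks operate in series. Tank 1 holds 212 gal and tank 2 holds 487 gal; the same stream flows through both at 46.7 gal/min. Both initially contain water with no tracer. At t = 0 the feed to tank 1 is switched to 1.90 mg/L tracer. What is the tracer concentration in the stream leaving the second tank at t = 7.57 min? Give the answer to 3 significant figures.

0.548 mg/L

Time constants: τᵢ = Vᵢ/Q for each well-mixed tank.
τ₁ = 212/46.7 = 4.5396 min; τ₂ = 487/46.7 = 10.428 min.
Solving the cascade with C₁(0)=C₂(0)=0 gives C₂(t) = C_in[1 − (τ₁ e^(−t/τ₁) − τ₂ e^(−t/τ₂))/(τ₁ − τ₂)].
At t = 7.57: e^(−t/τ₁) = 0.18871, e^(−t/τ₂) = 0.48388.
C₂ = 1.90·[1 − (4.5396·0.18871 − 10.428·0.48388)/(-5.8887)] = 1.90·0.28857 = 0.54827 mg/L.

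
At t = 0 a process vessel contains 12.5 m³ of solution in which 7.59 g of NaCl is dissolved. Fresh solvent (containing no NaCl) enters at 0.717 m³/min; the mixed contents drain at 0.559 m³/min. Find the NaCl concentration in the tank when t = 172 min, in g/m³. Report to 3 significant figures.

Total volume: dV/dt = Q_in − Q_out = 0.15800 m³/min, so V(t) = 12.5 + 0.15800 t and V(172) = 39.676 m³.
Species balance (pure solvent in): dm/dt = −Q_out · m/V(t).
Separate: dm/m = −Q_out dt/V(t) ⇒ ln(m/m₀) = −(Q_out/(Q_in−Q_out)) ln(V/V₀).
m = m₀ (V₀/V)^(Q_out/(Q_in−Q_out)) = 7.59 × (12.5/39.676)^(3.5380) = 0.12751 g.
C = m/V = 0.12751/39.676 = 0.0032137 g/m³.

0.00321 g/m³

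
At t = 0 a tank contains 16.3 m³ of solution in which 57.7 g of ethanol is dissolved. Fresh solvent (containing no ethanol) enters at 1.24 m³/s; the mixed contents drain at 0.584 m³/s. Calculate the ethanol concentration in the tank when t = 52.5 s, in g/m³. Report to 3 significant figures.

0.414 g/m³

Total volume: dV/dt = Q_in − Q_out = 0.65600 m³/s, so V(t) = 16.3 + 0.65600 t and V(52.5) = 50.740 m³.
No ethanol enters, so dm/dt = −Q_out · (m/V).
Separate: dm/m = −Q_out dt/V(t) ⇒ ln(m/m₀) = −(Q_out/(Q_in−Q_out)) ln(V/V₀).
m = m₀ (V₀/V)^(Q_out/(Q_in−Q_out)) = 57.7 × (16.3/50.740)^(0.89024) = 20.996 g.
C = m/V = 20.996/50.740 = 0.41380 g/m³.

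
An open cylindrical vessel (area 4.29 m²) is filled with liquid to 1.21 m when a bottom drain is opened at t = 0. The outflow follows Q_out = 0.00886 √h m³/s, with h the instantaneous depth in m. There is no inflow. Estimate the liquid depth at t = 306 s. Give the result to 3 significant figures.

With no inflow, A dh/dt = −0.00886 √h.
Separate and integrate: 2(√h − √h₀) = −(0.00886/A) t.
√h = √1.21 − 0.00886·306/(2·4.29) = 1.1000 − 0.31599 = 0.78401.
h = 0.78401² = 0.61468 m.

0.615 m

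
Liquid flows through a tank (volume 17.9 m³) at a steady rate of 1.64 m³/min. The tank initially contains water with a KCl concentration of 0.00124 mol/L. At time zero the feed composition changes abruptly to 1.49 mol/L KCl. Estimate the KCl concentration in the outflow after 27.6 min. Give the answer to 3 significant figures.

1.37 mol/L

Unsteady species balance (constant V, well mixed): V dC/dt = Q(C_in − C).
Rewrite as dC/dt + C/τ = C_in/τ, τ = V/Q = 10.915 min.
This is linear first-order; C(t) = C_in + (C₀ − C_in) e^(−t/τ).
C(27.6) = 1.49 + (0.00124 − 1.49)·e^(−27.6/10.915) = 1.49 + (-1.4888)·0.079761 = 1.3713 mol/L.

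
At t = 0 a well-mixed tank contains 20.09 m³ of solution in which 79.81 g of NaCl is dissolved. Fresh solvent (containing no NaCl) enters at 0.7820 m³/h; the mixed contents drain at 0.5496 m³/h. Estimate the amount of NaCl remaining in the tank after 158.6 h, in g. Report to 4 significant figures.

6.791 g

Total volume: dV/dt = Q_in − Q_out = 0.232400 m³/h, so V(t) = 20.09 + 0.232400 t and V(158.6) = 56.9486 m³.
Species balance (pure solvent in): dm/dt = −Q_out · m/V(t).
dm/m = −Q_out dt/(V₀ + 0.232400 t); integrating gives ln(m/m₀) = −(Q_out/(Q_in−Q_out)) ln(V/V₀).
m = m₀ (V₀/V)^(Q_out/(Q_in−Q_out)) = 79.81 × (20.09/56.9486)^(2.36489) = 6.79106 g.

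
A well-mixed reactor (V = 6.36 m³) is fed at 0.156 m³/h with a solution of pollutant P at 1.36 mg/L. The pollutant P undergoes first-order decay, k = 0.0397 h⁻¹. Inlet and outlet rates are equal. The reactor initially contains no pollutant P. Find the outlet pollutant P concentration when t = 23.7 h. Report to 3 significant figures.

Accumulation = in − out − consumed: V dC/dt = Q C_in − Q C − k V C.
dC/dt = (Q/V) C_in − (Q/V + k) C; effective rate a = Q/V + k = 0.024528 + 0.0397 = 0.064228 h⁻¹.
C_ss = Q C_in/(Q + kV) = 0.51937 mg/L; C(t) = C_ss + (C₀ − C_ss) e^(−a t).
C(23.7) = 0.51937 + (-0.51937)·e^(−0.064228·23.7) = 0.51937 + (-0.51937)·0.21823 = 0.40603 mg/L.

0.406 mg/L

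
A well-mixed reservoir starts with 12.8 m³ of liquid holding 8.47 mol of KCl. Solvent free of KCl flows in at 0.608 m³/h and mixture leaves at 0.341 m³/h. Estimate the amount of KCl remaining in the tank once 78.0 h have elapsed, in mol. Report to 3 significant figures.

Total volume: dV/dt = Q_in − Q_out = 0.26700 m³/h, so V(t) = 12.8 + 0.26700 t and V(78.0) = 33.626 m³.
Solute balance: dm/dt = 0 − Q_out C = −Q_out m/V(t).
dm/m = −Q_out dt/(V₀ + 0.26700 t); integrating gives ln(m/m₀) = −(Q_out/(Q_in−Q_out)) ln(V/V₀).
m = m₀ (V₀/V)^(Q_out/(Q_in−Q_out)) = 8.47 × (12.8/33.626)^(1.2772) = 2.4670 mol.

2.47 mol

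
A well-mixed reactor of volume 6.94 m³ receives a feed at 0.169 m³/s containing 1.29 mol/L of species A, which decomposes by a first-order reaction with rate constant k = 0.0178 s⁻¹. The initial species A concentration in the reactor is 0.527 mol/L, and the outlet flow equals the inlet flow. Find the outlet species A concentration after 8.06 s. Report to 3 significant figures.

Species balance: V dC/dt = Q C_in − Q C − k V C.
This is linear with rate a = Q/V + k = 0.042152 s⁻¹.
C_ss = Q C_in/(Q + kV) = 0.74525 mol/L; C(t) = C_ss + (C₀ − C_ss) e^(−a t).
C(8.06) = 0.74525 + (-0.21825)·e^(−0.042152·8.06) = 0.74525 + (-0.21825)·0.71195 = 0.58987 mol/L.

0.590 mol/L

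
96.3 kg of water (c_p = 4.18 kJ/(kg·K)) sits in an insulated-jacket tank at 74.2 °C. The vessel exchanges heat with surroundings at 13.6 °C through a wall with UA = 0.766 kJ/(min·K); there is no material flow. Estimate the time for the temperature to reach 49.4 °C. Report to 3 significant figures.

M c_p dT/dt = −UA(T − T_amb).
τ = M c_p/UA = 525.50 min; T_ss = T_amb = 13.600 °C.
T(t) = T_ss + (T₀ − T_ss)e^(−t/τ); set T = 49.4:
t = −τ ln[(T − T_ss)/(T₀ − T_ss)] = −525.50 · ln(0.59076) = 276.60 min.

277 min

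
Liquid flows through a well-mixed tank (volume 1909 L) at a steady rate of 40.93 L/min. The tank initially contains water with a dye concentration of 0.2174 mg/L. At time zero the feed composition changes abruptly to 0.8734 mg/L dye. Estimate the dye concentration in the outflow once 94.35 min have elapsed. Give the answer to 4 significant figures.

Species balance on the tank: V dC/dt = Q(C_in − C).
So dC/dt = (C_in − C)/τ with τ = V/Q = 1909/40.93 = 46.6406 min.
This is linear first-order; C(t) = C_in + (C₀ − C_in) e^(−t/τ).
C(94.35) = 0.8734 + (0.2174 − 0.8734)·e^(−94.35/46.6406) = 0.8734 + (-0.656000)·0.132269 = 0.786631 mg/L.

0.7866 mg/L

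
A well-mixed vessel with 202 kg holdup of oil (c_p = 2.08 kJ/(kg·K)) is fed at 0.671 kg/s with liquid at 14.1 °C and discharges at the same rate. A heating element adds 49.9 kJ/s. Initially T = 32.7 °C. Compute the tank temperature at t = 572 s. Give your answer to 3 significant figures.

47.3 °C

First-law balance (no shaft work): M c_p dT/dt = ṁ c_p (T_in − T) + 49.9.
τ = M/ṁ = 301.04 s; T_ss = T_in + Q̇/(ṁ c_p) = 14.1 + 49.9/(0.671·2.08) = 49.853 °C.
T approaches T_ss exponentially: T(t) = T_ss + (T₀ − T_ss) e^(−t/τ).
T(572) = 49.853 + (-17.153)·e^(−572/301.04) = 49.853 + (-17.153)·0.14956 = 47.288 °C.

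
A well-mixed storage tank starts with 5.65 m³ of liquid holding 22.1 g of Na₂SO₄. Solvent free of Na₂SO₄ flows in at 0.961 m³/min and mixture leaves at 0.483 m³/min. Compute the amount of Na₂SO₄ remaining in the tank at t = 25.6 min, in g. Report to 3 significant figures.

Let m(t) be the amount of Na₂SO₄. Volume: V(t) = V₀ + (Q_in − Q_out) t = 5.65 + 0.47800 t; V(25.6) = 17.887 m³.
Solute balance: dm/dt = 0 − Q_out C = −Q_out m/V(t).
dm/m = −Q_out dt/(V₀ + 0.47800 t); integrating gives ln(m/m₀) = −(Q_out/(Q_in−Q_out)) ln(V/V₀).
m = m₀ (V₀/V)^(Q_out/(Q_in−Q_out)) = 22.1 × (5.65/17.887)^(1.0105) = 6.8972 g.

6.90 g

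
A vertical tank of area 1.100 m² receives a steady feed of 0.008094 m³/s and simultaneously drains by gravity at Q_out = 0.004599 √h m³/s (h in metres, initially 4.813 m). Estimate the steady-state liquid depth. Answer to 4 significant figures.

3.097 m

Accumulation of liquid (constant cross-section A): A dh/dt = Q_in − 0.004599 √h. At steady state dh/dt = 0:
Q_in = 0.004599 √h_ss ⇒ √h_ss = 0.008094/0.004599 = 1.75995.
h_ss = 1.75995² = 3.09742 m. (Since h₀ = 4.813 m > h_ss, the level will fall toward this value.)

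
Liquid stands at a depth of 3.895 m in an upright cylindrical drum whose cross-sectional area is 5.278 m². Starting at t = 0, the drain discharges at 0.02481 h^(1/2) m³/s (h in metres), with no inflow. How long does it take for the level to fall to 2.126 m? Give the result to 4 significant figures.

With no inflow, A dh/dt = −0.02481 √h.
∫ h^(−1/2) dh = −(0.02481/A) ∫ dt, giving 2√h = 2√h₀ − (0.02481/A) t.
t = 2A(√h₀ − √h)/0.02481 = 2·5.278·(√3.895 − √2.126)/0.02481
  = 10.5560 × (1.97358 − 1.45808) / 0.02481 = 219.329 s.

219.3 s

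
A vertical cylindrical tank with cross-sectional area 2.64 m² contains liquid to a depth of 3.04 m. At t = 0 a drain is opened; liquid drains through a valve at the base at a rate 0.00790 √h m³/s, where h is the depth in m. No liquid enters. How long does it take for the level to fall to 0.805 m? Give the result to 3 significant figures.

566 s

A dh/dt = −Q_out = −0.00790 √h.
∫ h^(−1/2) dh = −(0.00790/A) ∫ dt, giving 2√h = 2√h₀ − (0.00790/A) t.
t = 2A(√h₀ − √h)/0.00790 = 2·2.64·(√3.04 − √0.805)/0.00790
  = 5.2800 × (1.7436 − 0.89722) / 0.00790 = 565.66 s.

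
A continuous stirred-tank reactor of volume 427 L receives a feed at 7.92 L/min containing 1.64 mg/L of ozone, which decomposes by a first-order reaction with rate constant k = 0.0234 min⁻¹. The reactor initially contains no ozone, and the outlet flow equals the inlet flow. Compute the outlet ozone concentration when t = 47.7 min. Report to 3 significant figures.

Species balance: V dC/dt = Q C_in − Q C − k V C.
dC/dt = (Q/V) C_in − (Q/V + k) C; effective rate a = Q/V + k = 0.018548 + 0.0234 = 0.041948 min⁻¹.
C_ss = Q C_in/(Q + kV) = 0.72515 mg/L; C(t) = C_ss + (C₀ − C_ss) e^(−a t).
C(47.7) = 0.72515 + (-0.72515)·e^(−0.041948·47.7) = 0.72515 + (-0.72515)·0.13521 = 0.62710 mg/L.

0.627 mg/L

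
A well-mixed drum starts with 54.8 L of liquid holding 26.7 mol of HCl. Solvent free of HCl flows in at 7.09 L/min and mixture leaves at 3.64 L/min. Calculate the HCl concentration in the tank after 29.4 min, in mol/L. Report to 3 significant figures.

0.0566 mol/L

Let m(t) be the amount of HCl. Volume: V(t) = V₀ + (Q_in − Q_out) t = 54.8 + 3.4500 t; V(29.4) = 156.23 L.
Species balance (pure solvent in): dm/dt = −Q_out · m/V(t).
dm/m = −Q_out dt/(V₀ + 3.4500 t); integrating gives ln(m/m₀) = −(Q_out/(Q_in−Q_out)) ln(V/V₀).
m = m₀ (V₀/V)^(Q_out/(Q_in−Q_out)) = 26.7 × (54.8/156.23)^(1.0551) = 8.8404 mol.
C = m/V = 8.8404/156.23 = 0.056586 mol/L.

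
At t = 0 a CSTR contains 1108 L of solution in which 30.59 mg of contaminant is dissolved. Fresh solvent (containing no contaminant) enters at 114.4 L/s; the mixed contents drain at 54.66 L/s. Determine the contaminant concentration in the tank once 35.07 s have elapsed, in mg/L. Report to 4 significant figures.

Let m(t) be the amount of contaminant. Volume: V(t) = V₀ + (Q_in − Q_out) t = 1108 + 59.7400 t; V(35.07) = 3203.08 L.
No contaminant enters, so dm/dt = −Q_out · (m/V).
dm/m = −Q_out dt/(V₀ + 59.7400 t); integrating gives ln(m/m₀) = −(Q_out/(Q_in−Q_out)) ln(V/V₀).
m = m₀ (V₀/V)^(Q_out/(Q_in−Q_out)) = 30.59 × (1108/3203.08)^(0.914965) = 11.5812 mg.
C = m/V = 11.5812/3203.08 = 0.00361565 mg/L.

0.003616 mg/L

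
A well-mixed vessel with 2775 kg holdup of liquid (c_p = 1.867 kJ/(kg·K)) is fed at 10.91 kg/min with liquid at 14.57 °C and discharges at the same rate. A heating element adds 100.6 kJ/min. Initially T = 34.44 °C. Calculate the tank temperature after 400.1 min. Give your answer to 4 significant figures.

22.61 °C

M c_p dT/dt = ṁ c_p (T_in − T) + Q̇.
Rearrange: dT/dt = (T_ss − T)/τ with τ = M/ṁ = 254.354 min and T_ss = T_in + Q̇/(ṁ c_p) = 19.5089 °C.
This is linear first-order; T(t) = T_ss + (T₀ − T_ss) e^(−t/τ).
T(400.1) = 19.5089 + (14.9311)·e^(−400.1/254.354) = 19.5089 + (14.9311)·0.207421 = 22.6059 °C.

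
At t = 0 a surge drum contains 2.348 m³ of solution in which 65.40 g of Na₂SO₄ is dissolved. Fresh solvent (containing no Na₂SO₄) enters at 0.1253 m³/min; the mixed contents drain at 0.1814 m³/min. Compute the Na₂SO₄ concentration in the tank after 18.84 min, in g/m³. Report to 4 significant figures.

Let m(t) be the amount of Na₂SO₄. Volume: V(t) = V₀ + (Q_in − Q_out) t = 2.348 − 0.0561000 t; V(18.84) = 1.29108 m³.
Species balance (pure solvent in): dm/dt = −Q_out · m/V(t).
dm/m = −Q_out dt/(V₀ − 0.0561000 t); integrating gives ln(m/m₀) = −(Q_out/(Q_in−Q_out)) ln(V/V₀).
m = m₀ (V₀/V)^(Q_out/(Q_in−Q_out)) = 65.40 × (2.348/1.29108)^(-3.23351) = 9.45551 g.
C = m/V = 9.45551/1.29108 = 7.32375 g/m³.

7.324 g/m³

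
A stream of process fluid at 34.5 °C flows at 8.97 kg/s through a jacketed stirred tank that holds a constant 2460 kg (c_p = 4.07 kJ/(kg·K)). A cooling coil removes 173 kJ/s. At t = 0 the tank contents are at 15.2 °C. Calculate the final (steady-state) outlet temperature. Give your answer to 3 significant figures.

29.8 °C

M c_p dT/dt = ṁ c_p (T_in − T) − Q̇.
At steady state dT/dt = 0 ⇒ T_ss = T_in − Q̇/(ṁ c_p) = 34.5 − 173/(8.97·4.07) = 29.761 °C.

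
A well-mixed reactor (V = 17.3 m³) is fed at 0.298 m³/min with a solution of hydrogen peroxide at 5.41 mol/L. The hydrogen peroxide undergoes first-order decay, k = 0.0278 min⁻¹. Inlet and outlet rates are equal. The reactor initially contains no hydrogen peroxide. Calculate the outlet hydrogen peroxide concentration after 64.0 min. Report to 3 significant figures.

Species balance: V dC/dt = Q C_in − Q C − k V C.
dC/dt = (Q/V) C_in − (Q/V + k) C; effective rate a = Q/V + k = 0.017225 + 0.0278 = 0.045025 min⁻¹.
C_ss = Q C_in/(Q + kV) = 2.0697 mol/L; C(t) = C_ss + (C₀ − C_ss) e^(−a t).
C(64.0) = 2.0697 + (-2.0697)·e^(−0.045025·64.0) = 2.0697 + (-2.0697)·0.056043 = 1.9537 mol/L.

1.95 mol/L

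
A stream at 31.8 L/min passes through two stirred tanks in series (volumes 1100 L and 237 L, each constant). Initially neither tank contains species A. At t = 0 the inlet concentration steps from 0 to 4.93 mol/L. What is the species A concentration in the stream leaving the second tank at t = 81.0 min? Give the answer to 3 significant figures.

4.33 mol/L

Each tank obeys Vᵢ dCᵢ/dt = Q(Cᵢ₋₁ − Cᵢ), so τᵢ = Vᵢ/Q.
τ₁ = 1100/31.8 = 34.591 min; τ₂ = 237/31.8 = 7.4528 min.
Solving the cascade with C₁(0)=C₂(0)=0 gives C₂(t) = C_in[1 − (τ₁ e^(−t/τ₁) − τ₂ e^(−t/τ₂))/(τ₁ − τ₂)].
At t = 81.0: e^(−t/τ₁) = 0.096170, e^(−t/τ₂) = 1.9052e-05.
C₂ = 4.93·[1 − (34.591·0.096170 − 7.4528·1.9052e-05)/(27.138)] = 4.93·0.87742 = 4.3257 mol/L.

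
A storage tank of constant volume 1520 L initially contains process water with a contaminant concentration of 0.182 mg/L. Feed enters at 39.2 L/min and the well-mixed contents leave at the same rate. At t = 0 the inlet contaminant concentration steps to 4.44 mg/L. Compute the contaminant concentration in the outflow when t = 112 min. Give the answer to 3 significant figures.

Mass balance on the solute (V constant): V dC/dt = Q(C_in − C).
Time constant τ = V/Q = 1520/39.2 = 38.776 min.
This is linear first-order; C(t) = C_in + (C₀ − C_in) e^(−t/τ).
C(112) = 4.44 + (0.182 − 4.44)·e^(−112/38.776) = 4.44 + (-4.2580)·0.055664 = 4.2030 mg/L.

4.20 mg/L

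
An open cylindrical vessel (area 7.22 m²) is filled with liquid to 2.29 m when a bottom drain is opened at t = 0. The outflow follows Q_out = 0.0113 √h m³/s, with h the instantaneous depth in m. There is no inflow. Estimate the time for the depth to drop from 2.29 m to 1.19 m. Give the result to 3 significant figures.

With no inflow, A dh/dt = −0.0113 √h.
∫ h^(−1/2) dh = −(0.0113/A) ∫ dt, giving 2√h = 2√h₀ − (0.0113/A) t.
t = 2A(√h₀ − √h)/0.0113 = 2·7.22·(√2.29 − √1.19)/0.0113
  = 14.440 × (1.5133 − 1.0909) / 0.0113 = 539.78 s.

540 s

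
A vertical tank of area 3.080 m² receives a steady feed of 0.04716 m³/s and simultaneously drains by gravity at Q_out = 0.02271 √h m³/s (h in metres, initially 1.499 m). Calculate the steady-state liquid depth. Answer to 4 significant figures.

4.312 m

A dh/dt = Q_in − 0.02271 √h. Steady state requires inflow = outflow:
Q_in = 0.02271 √h_ss ⇒ √h_ss = 0.04716/0.02271 = 2.07662.
h_ss = 2.07662² = 4.31234 m. (Since h₀ = 1.499 m < h_ss, the level will rise toward this value.)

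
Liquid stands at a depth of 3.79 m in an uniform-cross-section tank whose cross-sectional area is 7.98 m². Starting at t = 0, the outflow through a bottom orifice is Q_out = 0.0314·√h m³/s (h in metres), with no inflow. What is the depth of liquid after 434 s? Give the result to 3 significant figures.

1.19 m

Unsteady balance on liquid volume: A dh/dt = −0.0314 √h.
Separate and integrate: 2(√h − √h₀) = −(0.0314/A) t.
√h = √3.79 − 0.0314·434/(2·7.98) = 1.9468 − 0.85386 = 1.0929.
h = 1.0929² = 1.1945 m.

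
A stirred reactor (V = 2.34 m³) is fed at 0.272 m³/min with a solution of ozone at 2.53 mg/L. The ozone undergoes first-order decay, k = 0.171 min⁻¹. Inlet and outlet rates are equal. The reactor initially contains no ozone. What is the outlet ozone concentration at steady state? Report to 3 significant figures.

V dC/dt = Q(C_in − C) − k V C.
Steady state (dC/dt = 0): C_ss = Q C_in/(Q + kV) = C_in/(1 + kV/Q).
C_ss = 0.272·2.53/(0.272 + 0.171·2.34) = 0.68816/0.67214 = 1.0238 mg/L.

1.02 mg/L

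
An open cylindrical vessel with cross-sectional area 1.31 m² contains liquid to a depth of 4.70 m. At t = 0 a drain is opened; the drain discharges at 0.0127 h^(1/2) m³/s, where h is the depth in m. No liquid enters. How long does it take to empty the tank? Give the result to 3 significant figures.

Volume balance on the tank: A dh/dt = −0.0127 √h.
This is separable: 2 d(√h)/dt = −0.0127/A, so √h = √h₀ − (0.0127/(2A)) t.
Set h = 0: 2√h₀ = (0.0127/A) t_empty ⇒ t_empty = 2A√h₀/0.0127.
t_empty = 2·1.31·√4.70/0.0127 = 2.6200·2.1679/0.0127 = 447.25 s.

447 s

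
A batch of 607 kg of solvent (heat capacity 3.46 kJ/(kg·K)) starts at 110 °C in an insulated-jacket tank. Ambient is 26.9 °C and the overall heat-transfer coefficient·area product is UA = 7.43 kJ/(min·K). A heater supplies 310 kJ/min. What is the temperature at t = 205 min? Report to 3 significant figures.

88.7 °C

Energy balance: M c_p dT/dt = −UA(T − T_amb) + Q̇.
dT/dt = (T_ss − T)/τ with T_ss = T_amb + Q̇/UA = 26.9 + 310/7.43 = 68.623 °C, τ = M c_p/UA = 607·3.46/7.43 = 282.67 min.
Solution: T(t) = T_ss + (T₀ − T_ss) e^(−t/τ).
T(205) = 68.623 + (41.377)·0.48421 = 88.658 °C.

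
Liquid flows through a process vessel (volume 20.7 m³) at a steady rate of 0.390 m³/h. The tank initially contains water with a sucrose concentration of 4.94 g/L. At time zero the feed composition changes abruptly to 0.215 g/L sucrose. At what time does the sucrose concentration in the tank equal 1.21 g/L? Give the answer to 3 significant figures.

Accumulation = in − out for the solute gives V dC/dt = Q(C_in − C), so τ = V/Q = 53.077 h.
C(t) = C_in + (C₀ − C_in) e^(−t/τ). Set C = 1.21 and solve for t:
e^(−t/τ) = (C − C_in)/(C₀ − C_in) = (1.21 − 0.215)/(4.94 − 0.215) = 0.21058
t = −τ ln(…) = 53.077 × 1.5579 = 82.687 h.

82.7 h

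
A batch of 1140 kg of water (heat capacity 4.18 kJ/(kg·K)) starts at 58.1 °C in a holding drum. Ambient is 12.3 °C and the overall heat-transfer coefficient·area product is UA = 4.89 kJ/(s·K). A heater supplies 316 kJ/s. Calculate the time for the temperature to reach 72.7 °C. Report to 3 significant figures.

1460 s

Lumped-capacitance energy balance: M c_p dT/dt = UA(T_amb − T) + Q̇.
τ = M c_p/UA = 974.48 s; T_ss = T_amb + Q̇/UA = 12.3 + 316/4.89 = 76.922 °C.
T(t) = T_ss + (T₀ − T_ss)e^(−t/τ); set T = 72.7:
t = −τ ln[(T − T_ss)/(T₀ − T_ss)] = −974.48 · ln(0.22430) = 1456.6 s.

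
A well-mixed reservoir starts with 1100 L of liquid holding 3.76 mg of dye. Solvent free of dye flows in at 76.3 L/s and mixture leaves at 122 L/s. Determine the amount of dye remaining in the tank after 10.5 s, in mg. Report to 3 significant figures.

0.814 mg

Total volume: dV/dt = Q_in − Q_out = -45.700 L/s, so V(t) = 1100 − 45.700 t and V(10.5) = 620.15 L.
Solute balance: dm/dt = 0 − Q_out C = −Q_out m/V(t).
dm/m = −Q_out dt/(V₀ − 45.700 t); integrating gives ln(m/m₀) = −(Q_out/(Q_in−Q_out)) ln(V/V₀).
m = m₀ (V₀/V)^(Q_out/(Q_in−Q_out)) = 3.76 × (1100/620.15)^(-2.6696) = 0.81422 mg.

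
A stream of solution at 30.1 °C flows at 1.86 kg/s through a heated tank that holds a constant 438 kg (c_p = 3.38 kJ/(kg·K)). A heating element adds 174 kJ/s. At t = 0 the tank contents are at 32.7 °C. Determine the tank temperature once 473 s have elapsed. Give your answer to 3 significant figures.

Unsteady energy balance on the tank contents: M c_p dT/dt = ṁ c_p (T_in − T) + 174.
τ = M/ṁ = 235.48 s; T_ss = T_in + Q̇/(ṁ c_p) = 30.1 + 174/(1.86·3.38) = 57.777 °C.
Solution: T(t) = T_ss + (T₀ − T_ss) e^(−t/τ).
T(473) = 57.777 + (-25.077)·e^(−473/235.48) = 57.777 + (-25.077)·0.13417 = 54.412 °C.

54.4 °C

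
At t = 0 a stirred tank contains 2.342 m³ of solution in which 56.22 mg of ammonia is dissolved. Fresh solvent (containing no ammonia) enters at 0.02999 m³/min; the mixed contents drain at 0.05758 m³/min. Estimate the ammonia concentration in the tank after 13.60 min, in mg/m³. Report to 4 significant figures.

Let m(t) be the amount of ammonia. Volume: V(t) = V₀ + (Q_in − Q_out) t = 2.342 − 0.0275900 t; V(13.60) = 1.96678 m³.
Solute balance: dm/dt = 0 − Q_out C = −Q_out m/V(t).
Separate: dm/m = −Q_out dt/V(t) ⇒ ln(m/m₀) = −(Q_out/(Q_in−Q_out)) ln(V/V₀).
m = m₀ (V₀/V)^(Q_out/(Q_in−Q_out)) = 56.22 × (2.342/1.96678)^(-2.08699) = 39.0508 mg.
C = m/V = 39.0508/1.96678 = 19.8553 mg/m³.

19.86 mg/m³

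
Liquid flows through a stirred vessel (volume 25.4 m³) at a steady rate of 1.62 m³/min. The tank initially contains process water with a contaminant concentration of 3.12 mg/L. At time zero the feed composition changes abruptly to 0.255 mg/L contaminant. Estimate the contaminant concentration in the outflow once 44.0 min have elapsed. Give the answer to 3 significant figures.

Mass balance on the solute (V constant): V dC/dt = Q(C_in − C).
So dC/dt = (C_in − C)/τ with τ = V/Q = 25.4/1.62 = 15.679 min.
This is linear first-order; C(t) = C_in + (C₀ − C_in) e^(−t/τ).
C(44.0) = 0.255 + (3.12 − 0.255)·e^(−44.0/15.679) = 0.255 + (2.8650)·0.060428 = 0.42813 mg/L.

0.428 mg/L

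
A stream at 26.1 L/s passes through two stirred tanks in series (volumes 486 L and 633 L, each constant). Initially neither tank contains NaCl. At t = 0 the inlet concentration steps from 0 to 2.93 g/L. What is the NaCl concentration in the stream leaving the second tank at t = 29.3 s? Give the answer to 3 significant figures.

1.17 g/L

Time constants: τᵢ = Vᵢ/Q for each well-mixed tank.
τ₁ = 486/26.1 = 18.621 s; τ₂ = 633/26.1 = 24.253 s.
Tank 1: C₁ = C_in(1 − e^(−t/τ₁)). Tank 2 (τ₁ ≠ τ₂): C₂ = C_in[1 − (τ₁ e^(−t/τ₁) − τ₂ e^(−t/τ₂))/(τ₁ − τ₂)].
At t = 29.3: e^(−t/τ₁) = 0.20731, e^(−t/τ₂) = 0.29876.
C₂ = 2.93·[1 − (18.621·0.20731 − 24.253·0.29876)/(-5.6322)] = 2.93·0.39890 = 1.1688 g/L.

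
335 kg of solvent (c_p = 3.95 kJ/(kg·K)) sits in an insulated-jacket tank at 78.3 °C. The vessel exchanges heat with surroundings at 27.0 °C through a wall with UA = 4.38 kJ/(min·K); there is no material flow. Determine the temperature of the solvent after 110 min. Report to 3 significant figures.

Lumped-capacitance energy balance: M c_p dT/dt = UA(T_amb − T).
dT/dt = (T_ss − T)/τ with T_ss = T_amb = 27.000 °C, τ = M c_p/UA = 335·3.95/4.38 = 302.11 min.
T approaches T_ss exponentially: T(t) = T_ss + (T₀ − T_ss) e^(−t/τ).
T(110) = 27.000 + (51.300)·0.69482 = 62.644 °C.

62.6 °C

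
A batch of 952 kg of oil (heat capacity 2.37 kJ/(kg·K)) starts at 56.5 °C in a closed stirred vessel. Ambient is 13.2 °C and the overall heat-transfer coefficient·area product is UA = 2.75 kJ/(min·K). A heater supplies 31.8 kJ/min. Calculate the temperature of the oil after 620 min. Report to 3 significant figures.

M c_p dT/dt = −UA(T − T_amb) + Q̇.
dT/dt = (T_ss − T)/τ with T_ss = T_amb + Q̇/UA = 13.2 + 31.8/2.75 = 24.764 °C, τ = M c_p/UA = 952·2.37/2.75 = 820.45 min.
This is linear first-order; T(t) = T_ss + (T₀ − T_ss) e^(−t/τ).
T(620) = 24.764 + (31.736)·0.46969 = 39.670 °C.

39.7 °C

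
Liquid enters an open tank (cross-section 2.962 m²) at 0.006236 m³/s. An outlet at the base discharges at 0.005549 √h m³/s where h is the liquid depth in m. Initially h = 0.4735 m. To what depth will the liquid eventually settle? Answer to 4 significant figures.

1.263 m

Level balance: A dh/dt = 0.006236 − 0.005549 √h. Setting dh/dt = 0:
Q_in = 0.005549 √h_ss ⇒ √h_ss = 0.006236/0.005549 = 1.12381.
h_ss = 1.12381² = 1.26294 m. (Since h₀ = 0.4735 m < h_ss, the level will rise toward this value.)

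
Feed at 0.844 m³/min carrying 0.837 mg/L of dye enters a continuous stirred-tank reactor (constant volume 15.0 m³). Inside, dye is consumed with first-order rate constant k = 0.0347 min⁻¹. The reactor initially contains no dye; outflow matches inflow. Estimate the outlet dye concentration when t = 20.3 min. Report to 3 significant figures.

0.436 mg/L

Species balance: V dC/dt = Q C_in − Q C − k V C.
This is linear with rate a = Q/V + k = 0.090967 min⁻¹.
C_ss = Q C_in/(Q + kV) = 0.51772 mg/L; C(t) = C_ss + (C₀ − C_ss) e^(−a t).
C(20.3) = 0.51772 + (-0.51772)·e^(−0.090967·20.3) = 0.51772 + (-0.51772)·0.15777 = 0.43604 mg/L.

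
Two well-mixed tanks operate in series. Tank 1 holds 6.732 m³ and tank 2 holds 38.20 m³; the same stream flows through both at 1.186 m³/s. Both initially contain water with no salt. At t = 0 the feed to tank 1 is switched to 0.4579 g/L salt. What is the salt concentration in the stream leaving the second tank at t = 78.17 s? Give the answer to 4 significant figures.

0.4088 g/L

Species balance on tank i: dCᵢ/dt = (Cᵢ₋₁ − Cᵢ)/τᵢ with τᵢ = Vᵢ/Q.
τ₁ = 6.732/1.186 = 5.67622 s; τ₂ = 38.20/1.186 = 32.2091 s.
Tank 1: C₁ = C_in(1 − e^(−t/τ₁)). Tank 2 (τ₁ ≠ τ₂): C₂ = C_in[1 − (τ₁ e^(−t/τ₁) − τ₂ e^(−t/τ₂))/(τ₁ − τ₂)].
At t = 78.17: e^(−t/τ₁) = 1.04501e-06, e^(−t/τ₂) = 0.0883055.
C₂ = 0.4579·[1 − (5.67622·1.04501e-06 − 32.2091·0.0883055)/(-26.5329)] = 0.4579·0.892803 = 0.408815 g/L.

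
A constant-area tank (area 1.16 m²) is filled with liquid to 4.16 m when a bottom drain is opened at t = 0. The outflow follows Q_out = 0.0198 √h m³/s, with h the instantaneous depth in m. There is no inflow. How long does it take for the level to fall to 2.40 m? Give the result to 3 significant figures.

57.5 s

A dh/dt = −Q_out = −0.0198 √h.
∫ h^(−1/2) dh = −(0.0198/A) ∫ dt, giving 2√h = 2√h₀ − (0.0198/A) t.
t = 2A(√h₀ − √h)/0.0198 = 2·1.16·(√4.16 − √2.40)/0.0198
  = 2.3200 × (2.0396 − 1.5492) / 0.0198 = 57.463 s.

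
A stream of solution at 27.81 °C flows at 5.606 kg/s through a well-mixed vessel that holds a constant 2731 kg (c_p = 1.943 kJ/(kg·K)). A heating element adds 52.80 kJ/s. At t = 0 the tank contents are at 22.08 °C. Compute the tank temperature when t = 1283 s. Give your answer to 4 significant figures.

First-law balance (no shaft work): M c_p dT/dt = ṁ c_p (T_in − T) + 52.80.
τ = M/ṁ = 487.157 s; T_ss = T_in + Q̇/(ṁ c_p) = 27.81 + 52.80/(5.606·1.943) = 32.6574 °C.
Solution: T(t) = T_ss + (T₀ − T_ss) e^(−t/τ).
T(1283) = 32.6574 + (-10.5774)·e^(−1283/487.157) = 32.6574 + (-10.5774)·0.0718159 = 31.8978 °C.

31.90 °C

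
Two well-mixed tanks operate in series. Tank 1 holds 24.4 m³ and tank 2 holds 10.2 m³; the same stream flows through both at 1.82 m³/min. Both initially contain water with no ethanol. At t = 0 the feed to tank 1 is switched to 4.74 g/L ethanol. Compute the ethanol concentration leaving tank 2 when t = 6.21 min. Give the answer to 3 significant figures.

0.739 g/L

Each tank obeys Vᵢ dCᵢ/dt = Q(Cᵢ₋₁ − Cᵢ), so τᵢ = Vᵢ/Q.
τ₁ = 24.4/1.82 = 13.407 min; τ₂ = 10.2/1.82 = 5.6044 min.
Solving the cascade with C₁(0)=C₂(0)=0 gives C₂(t) = C_in[1 − (τ₁ e^(−t/τ₁) − τ₂ e^(−t/τ₂))/(τ₁ − τ₂)].
At t = 6.21: e^(−t/τ₁) = 0.62926, e^(−t/τ₂) = 0.33020.
C₂ = 4.74·[1 − (13.407·0.62926 − 5.6044·0.33020)/(7.8022)] = 4.74·0.15592 = 0.73904 g/L.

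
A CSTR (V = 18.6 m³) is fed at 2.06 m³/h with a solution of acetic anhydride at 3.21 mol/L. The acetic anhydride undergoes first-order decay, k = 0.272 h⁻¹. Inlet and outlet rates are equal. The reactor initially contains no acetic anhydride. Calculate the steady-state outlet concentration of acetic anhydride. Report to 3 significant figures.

V dC/dt = Q(C_in − C) − k V C.
At steady state: 0 = Q C_in − (Q + kV) C_ss, so C_ss = Q C_in/(Q + kV).
C_ss = 2.06·3.21/(2.06 + 0.272·18.6) = 6.6126/7.1192 = 0.92884 mol/L.

0.929 mol/L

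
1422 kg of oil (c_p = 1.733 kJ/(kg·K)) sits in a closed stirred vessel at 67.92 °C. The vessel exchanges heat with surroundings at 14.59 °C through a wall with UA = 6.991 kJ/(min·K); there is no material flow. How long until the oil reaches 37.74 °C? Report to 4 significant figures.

294.2 min

First-law balance (no shaft work): M c_p dT/dt = −UA(T − T_amb).
τ = M c_p/UA = 352.500 min; T_ss = T_amb = 14.5900 °C.
T(t) = T_ss + (T₀ − T_ss)e^(−t/τ); set T = 37.74:
t = −τ ln[(T − T_ss)/(T₀ − T_ss)] = −352.500 · ln(0.434090) = 294.163 min.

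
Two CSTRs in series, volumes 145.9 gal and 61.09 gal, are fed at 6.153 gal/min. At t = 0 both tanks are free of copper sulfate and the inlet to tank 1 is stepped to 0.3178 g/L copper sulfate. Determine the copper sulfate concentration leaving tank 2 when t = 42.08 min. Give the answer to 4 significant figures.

0.2284 g/L

Each tank obeys Vᵢ dCᵢ/dt = Q(Cᵢ₋₁ − Cᵢ), so τᵢ = Vᵢ/Q.
τ₁ = 145.9/6.153 = 23.7120 min; τ₂ = 61.09/6.153 = 9.92849 min.
Solving the cascade with C₁(0)=C₂(0)=0 gives C₂(t) = C_in[1 − (τ₁ e^(−t/τ₁) − τ₂ e^(−t/τ₂))/(τ₁ − τ₂)].
At t = 42.08: e^(−t/τ₁) = 0.169546, e^(−t/τ₂) = 0.0144320.
C₂ = 0.3178·[1 − (23.7120·0.169546 − 9.92849·0.0144320)/(13.7835)] = 0.3178·0.718722 = 0.228410 g/L.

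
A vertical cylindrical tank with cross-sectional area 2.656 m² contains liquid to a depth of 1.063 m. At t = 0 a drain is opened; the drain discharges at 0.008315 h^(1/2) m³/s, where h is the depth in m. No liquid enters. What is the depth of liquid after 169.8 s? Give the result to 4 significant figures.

0.5856 m

With no inflow, A dh/dt = −0.008315 √h.
This is separable: 2 d(√h)/dt = −0.008315/A, so √h = √h₀ − (0.008315/(2A)) t.
√h = √1.063 − 0.008315·169.8/(2·2.656) = 1.03102 − 0.265792 = 0.765227.
h = 0.765227² = 0.585572 m.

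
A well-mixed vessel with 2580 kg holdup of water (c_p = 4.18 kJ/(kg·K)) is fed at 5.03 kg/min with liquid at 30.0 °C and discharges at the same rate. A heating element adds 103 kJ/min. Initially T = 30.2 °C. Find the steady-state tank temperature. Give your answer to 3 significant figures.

M c_p dT/dt = ṁ c_p (T_in − T) + Q̇.
At steady state dT/dt = 0 ⇒ T_ss = T_in + Q̇/(ṁ c_p) = 30.0 + 103/(5.03·4.18) = 34.899 °C.

34.9 °C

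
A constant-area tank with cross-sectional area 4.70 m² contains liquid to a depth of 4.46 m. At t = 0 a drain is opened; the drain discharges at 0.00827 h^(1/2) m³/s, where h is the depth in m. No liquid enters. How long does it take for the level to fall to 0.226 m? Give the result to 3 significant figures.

1860 s

A dh/dt = −Q_out = −0.00827 √h.
Separate and integrate: 2(√h − √h₀) = −(0.00827/A) t.
t = 2A(√h₀ − √h)/0.00827 = 2·4.70·(√4.46 − √0.226)/0.00827
  = 9.4000 × (2.1119 − 0.47539) / 0.00827 = 1860.1 s.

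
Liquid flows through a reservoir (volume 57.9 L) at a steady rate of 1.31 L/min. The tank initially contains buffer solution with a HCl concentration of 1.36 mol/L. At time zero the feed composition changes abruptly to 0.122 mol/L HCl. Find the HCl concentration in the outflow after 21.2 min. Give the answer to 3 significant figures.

0.888 mol/L

Mass balance on the solute (V constant): V dC/dt = Q(C_in − C).
Time constant τ = V/Q = 57.9/1.31 = 44.198 min.
Solution: C(t) = C_in + (C₀ − C_in) e^(−t/τ).
C(21.2) = 0.122 + (1.36 − 0.122)·e^(−21.2/44.198) = 0.122 + (1.2380)·0.61900 = 0.88832 mol/L.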